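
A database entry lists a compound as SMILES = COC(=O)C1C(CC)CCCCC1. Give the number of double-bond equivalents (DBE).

2

Molecular formula: C11H20O2.
DoU = (2C + 2 + N − H − X) / 2, where X is the halogen count and O/S are ignored.
    = (2·11 + 2 + 0 − 20 − 0) / 2 = 4 / 2 = 2.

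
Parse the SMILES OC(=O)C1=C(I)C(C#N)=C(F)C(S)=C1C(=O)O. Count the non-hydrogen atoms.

17

Every atom symbol written in the SMILES (organic subset) is one heavy atom; implicit H are not written.
Heavy atoms by element → C:9, F:1, I:1, N:1, O:4, S:1.
Total: 17.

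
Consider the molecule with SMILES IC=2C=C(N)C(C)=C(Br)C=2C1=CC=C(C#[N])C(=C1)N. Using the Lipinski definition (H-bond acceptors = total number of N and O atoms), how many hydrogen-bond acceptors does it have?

3

N atoms: 3; O atoms: 0.
Lipinski HBA = 3 + 0 = 3.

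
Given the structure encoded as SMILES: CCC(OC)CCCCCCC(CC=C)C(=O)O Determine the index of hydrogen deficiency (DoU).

2

Degree of unsaturation = (number of rings) + (number of π bonds).
Ring closures in the SMILES: 0.
π bonds: 2 double bonds (each 1 DoU) → 2 DoU from unsaturation.
Total DoU = 0 + 2 = 2.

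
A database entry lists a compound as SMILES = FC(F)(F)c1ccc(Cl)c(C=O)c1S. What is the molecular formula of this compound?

C8H4ClF3OS

Walk through each heavy atom and fill implicit hydrogens from standard valence (C 4, N 3, O 2, S 2, halogen 1); for lowercase aromatic atoms, an aromatic c carries 1 H when it has two neighbours and 0 H with three, and aromatic n carries 0 H:
  atom 1: F (halogen, monovalent) → 0 H
  atom 2: C, bond orders sum to 4 (valence 4) → 0 H
  atom 3: F (halogen, monovalent) → 0 H
  atom 4: F (halogen, monovalent) → 0 H
  atom 5: aromatic c, 3 neighbours → 0 H
  atom 6: aromatic c, 2 neighbours → 1 H
  atom 7: aromatic c, 2 neighbours → 1 H
  atom 8: aromatic c, 3 neighbours → 0 H
  atom 9: Cl (halogen, monovalent) → 0 H
  atom 10: aromatic c, 3 neighbours → 0 H
  atom 11: C, bond orders sum to 3 (valence 4) → 1 H
  atom 12: O, bond orders sum to 2 (valence 2) → 0 H
  atom 13: aromatic c, 3 neighbours → 0 H
  atom 14: S, bond orders sum to 1 (valence 2) → 1 H
Totals → C:8, H:4, Cl:1, F:3, O:1, S:1.
In Hill order: C8H4ClF3OS.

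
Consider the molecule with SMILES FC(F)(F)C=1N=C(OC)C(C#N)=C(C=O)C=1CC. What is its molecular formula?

C11H9F3N2O2

Walk through each heavy atom and fill implicit hydrogens from standard valence (C 4, N 3, O 2, S 2, halogen 1):
  atom 1: F (halogen, monovalent) → 0 H
  atom 2: C, bond orders sum to 4 (valence 4) → 0 H
  atom 3: F (halogen, monovalent) → 0 H
  atom 4: F (halogen, monovalent) → 0 H
  atom 5: C, bond orders sum to 4 (valence 4) → 0 H
  atom 6: N, bond orders sum to 3 (valence 3) → 0 H
  atom 7: C, bond orders sum to 4 (valence 4) → 0 H
  atom 8: O, bond orders sum to 2 (valence 2) → 0 H
  atom 9: C, bond orders sum to 1 (valence 4) → 3 H
  atom 10: C, bond orders sum to 4 (valence 4) → 0 H
  atom 11: C, bond orders sum to 4 (valence 4) → 0 H
  atom 12: N, bond orders sum to 3 (valence 3) → 0 H
  atom 13: C, bond orders sum to 4 (valence 4) → 0 H
  atom 14: C, bond orders sum to 3 (valence 4) → 1 H
  atom 15: O, bond orders sum to 2 (valence 2) → 0 H
  atom 16: C, bond orders sum to 4 (valence 4) → 0 H
  atom 17: C, bond orders sum to 2 (valence 4) → 2 H
  atom 18: C, bond orders sum to 1 (valence 4) → 3 H
Totals → C:11, H:9, F:3, N:2, O:2.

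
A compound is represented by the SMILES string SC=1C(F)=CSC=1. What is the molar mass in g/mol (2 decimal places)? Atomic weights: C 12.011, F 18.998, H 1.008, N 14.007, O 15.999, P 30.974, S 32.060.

First, the molecular formula is C4H3FS2 (counting implicit H from valence).
  C: 4 × 12.011 = 48.044
  F: 1 × 18.998 = 18.998
  H: 3 × 1.008 = 3.024
  S: 2 × 32.060 = 64.120
Sum: 4×12.011 + 1×18.998 + 3×1.008 + 2×32.060 = 134.186 → 134.19 g/mol.

134.19 g/mol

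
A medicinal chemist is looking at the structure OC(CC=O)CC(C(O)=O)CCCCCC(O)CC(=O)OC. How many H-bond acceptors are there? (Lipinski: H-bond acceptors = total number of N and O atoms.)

N atoms: 0; O atoms: 7.
Lipinski HBA = 0 + 7 = 7.

7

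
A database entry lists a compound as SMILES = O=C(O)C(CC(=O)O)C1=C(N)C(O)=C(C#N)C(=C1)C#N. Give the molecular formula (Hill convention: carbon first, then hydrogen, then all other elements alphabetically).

C12H9N3O5

Walk through each heavy atom and fill implicit hydrogens from standard valence (C 4, N 3, O 2, S 2, halogen 1):
  atom 1: O, bond orders sum to 2 (valence 2) → 0 H
  atom 2: C, bond orders sum to 4 (valence 4) → 0 H
  atom 3: O, bond orders sum to 1 (valence 2) → 1 H
  atom 4: C, bond orders sum to 3 (valence 4) → 1 H
  atom 5: C, bond orders sum to 2 (valence 4) → 2 H
  atom 6: C, bond orders sum to 4 (valence 4) → 0 H
  atom 7: O, bond orders sum to 2 (valence 2) → 0 H
  atom 8: O, bond orders sum to 1 (valence 2) → 1 H
  atom 9: C, bond orders sum to 4 (valence 4) → 0 H
  atom 10: C, bond orders sum to 4 (valence 4) → 0 H
  atom 11: N, bond orders sum to 1 (valence 3) → 2 H
  atom 12: C, bond orders sum to 4 (valence 4) → 0 H
  atom 13: O, bond orders sum to 1 (valence 2) → 1 H
  atom 14: C, bond orders sum to 4 (valence 4) → 0 H
  atom 15: C, bond orders sum to 4 (valence 4) → 0 H
  atom 16: N, bond orders sum to 3 (valence 3) → 0 H
  atom 17: C, bond orders sum to 4 (valence 4) → 0 H
  atom 18: C, bond orders sum to 3 (valence 4) → 1 H
  atom 19: C, bond orders sum to 4 (valence 4) → 0 H
  atom 20: N, bond orders sum to 3 (valence 3) → 0 H
Totals → C:12, H:9, N:3, O:5.
In Hill order: C12H9N3O5.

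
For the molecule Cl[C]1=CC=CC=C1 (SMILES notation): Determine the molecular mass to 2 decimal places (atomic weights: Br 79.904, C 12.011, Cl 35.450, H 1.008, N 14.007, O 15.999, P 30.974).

112.56 g/mol

First, the molecular formula is C6H5Cl (counting implicit H from valence).
  C: 6 × 12.011 = 72.066
  Cl: 1 × 35.450 = 35.450
  H: 5 × 1.008 = 5.040
Sum: 6×12.011 + 1×35.450 + 5×1.008 = 112.556 → 112.56 g/mol.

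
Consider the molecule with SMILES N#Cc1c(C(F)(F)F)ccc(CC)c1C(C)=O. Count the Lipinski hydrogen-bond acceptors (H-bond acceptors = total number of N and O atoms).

N atoms: 1; O atoms: 1.
Lipinski HBA = 1 + 1 = 2.

2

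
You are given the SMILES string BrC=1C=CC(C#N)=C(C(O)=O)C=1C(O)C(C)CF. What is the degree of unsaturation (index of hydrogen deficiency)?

Degree of unsaturation = (number of rings) + (number of π bonds).
Ring closures in the SMILES: 1.
π bonds: 4 double bonds (each 1 DoU), 1 triple bond (each 2 DoU) → 6 DoU from unsaturation.
Total DoU = 1 + 6 = 7.

7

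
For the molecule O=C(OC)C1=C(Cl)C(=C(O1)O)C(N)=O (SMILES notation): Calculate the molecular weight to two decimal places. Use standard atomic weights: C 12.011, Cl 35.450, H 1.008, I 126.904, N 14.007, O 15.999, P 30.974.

First, the molecular formula is C7H6ClNO5 (counting implicit H from valence).
  C: 7 × 12.011 = 84.077
  Cl: 1 × 35.450 = 35.450
  H: 6 × 1.008 = 6.048
  N: 1 × 14.007 = 14.007
  O: 5 × 15.999 = 79.995
Sum: 7×12.011 + 1×35.450 + 6×1.008 + 1×14.007 + 5×15.999 = 219.577 → 219.58 g/mol.

219.58 g/mol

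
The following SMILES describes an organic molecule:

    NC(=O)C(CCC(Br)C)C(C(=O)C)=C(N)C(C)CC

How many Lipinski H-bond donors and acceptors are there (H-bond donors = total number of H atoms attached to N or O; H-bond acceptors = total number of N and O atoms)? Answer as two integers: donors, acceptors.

Donors: find every N or O and count the H atoms it carries.
  atom 1 (N): bond orders sum to 1 → 2 H
  atom 3 (O): bond orders sum to 2 → 0 H
  atom 12 (O): bond orders sum to 2 → 0 H
  atom 15 (N): bond orders sum to 1 → 2 H
Lipinski HBD = 4.
Acceptors: N atoms = 2, O atoms = 2 → HBA = 4.

4, 4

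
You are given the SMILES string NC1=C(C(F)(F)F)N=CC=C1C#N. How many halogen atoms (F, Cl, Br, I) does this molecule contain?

Halogen atoms appear at heavy-atom positions 5, 6, 7 (3×F).
Other groups present: 1 nitrile, 1 primary amine.
Halogen count: 3.

3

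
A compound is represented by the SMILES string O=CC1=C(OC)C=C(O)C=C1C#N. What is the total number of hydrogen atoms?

Walk through each heavy atom and fill implicit hydrogens from standard valence (C 4, N 3, O 2, S 2, halogen 1):
  atom 1: O, bond orders sum to 2 (valence 2) → 0 H
  atom 2: C, bond orders sum to 3 (valence 4) → 1 H
  atom 3: C, bond orders sum to 4 (valence 4) → 0 H
  atom 4: C, bond orders sum to 4 (valence 4) → 0 H
  atom 5: O, bond orders sum to 2 (valence 2) → 0 H
  atom 6: C, bond orders sum to 1 (valence 4) → 3 H
  atom 7: C, bond orders sum to 3 (valence 4) → 1 H
  atom 8: C, bond orders sum to 4 (valence 4) → 0 H
  atom 9: O, bond orders sum to 1 (valence 2) → 1 H
  atom 10: C, bond orders sum to 3 (valence 4) → 1 H
  atom 11: C, bond orders sum to 4 (valence 4) → 0 H
  atom 12: C, bond orders sum to 4 (valence 4) → 0 H
  atom 13: N, bond orders sum to 3 (valence 3) → 0 H
Total hydrogens: 7.

7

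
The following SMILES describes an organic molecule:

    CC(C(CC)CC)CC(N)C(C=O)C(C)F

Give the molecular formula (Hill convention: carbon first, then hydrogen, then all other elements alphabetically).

Walk through each heavy atom and fill implicit hydrogens from standard valence (C 4, N 3, O 2, S 2, halogen 1):
  atom 1: C, bond orders sum to 1 (valence 4) → 3 H
  atom 2: C, bond orders sum to 3 (valence 4) → 1 H
  atom 3: C, bond orders sum to 3 (valence 4) → 1 H
  atom 4: C, bond orders sum to 2 (valence 4) → 2 H
  atom 5: C, bond orders sum to 1 (valence 4) → 3 H
  atom 6: C, bond orders sum to 2 (valence 4) → 2 H
  atom 7: C, bond orders sum to 1 (valence 4) → 3 H
  atom 8: C, bond orders sum to 2 (valence 4) → 2 H
  atom 9: C, bond orders sum to 3 (valence 4) → 1 H
  atom 10: N, bond orders sum to 1 (valence 3) → 2 H
  atom 11: C, bond orders sum to 3 (valence 4) → 1 H
  atom 12: C, bond orders sum to 3 (valence 4) → 1 H
  atom 13: O, bond orders sum to 2 (valence 2) → 0 H
  atom 14: C, bond orders sum to 3 (valence 4) → 1 H
  atom 15: C, bond orders sum to 1 (valence 4) → 3 H
  atom 16: F (halogen, monovalent) → 0 H
Totals → C:13, H:26, F:1, N:1, O:1.
In Hill order: C13H26FNO.

C13H26FNO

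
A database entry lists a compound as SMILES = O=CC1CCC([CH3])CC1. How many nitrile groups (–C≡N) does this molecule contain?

0

Scan the SMILES for the nitrile motif — none present.
Groups that are present: 1 aldehyde.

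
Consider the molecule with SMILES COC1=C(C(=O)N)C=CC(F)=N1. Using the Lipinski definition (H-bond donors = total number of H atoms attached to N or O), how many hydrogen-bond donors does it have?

Donors: find every N or O and count the H atoms it carries.
  atom 2 (O): bond orders sum to 2 → 0 H
  atom 6 (O): bond orders sum to 2 → 0 H
  atom 7 (N): bond orders sum to 1 → 2 H
  atom 12 (N): bond orders sum to 3 → 0 H
Lipinski HBD = 2.

2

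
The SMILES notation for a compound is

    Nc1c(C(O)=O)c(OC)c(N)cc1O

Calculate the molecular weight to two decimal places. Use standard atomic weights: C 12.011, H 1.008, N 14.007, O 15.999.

First, the molecular formula is C8H10N2O4 (counting implicit H from valence).
  C: 8 × 12.011 = 96.088
  H: 10 × 1.008 = 10.080
  N: 2 × 14.007 = 28.014
  O: 4 × 15.999 = 63.996
Sum: 8×12.011 + 10×1.008 + 2×14.007 + 4×15.999 = 198.178 → 198.18 g/mol.

198.18 g/mol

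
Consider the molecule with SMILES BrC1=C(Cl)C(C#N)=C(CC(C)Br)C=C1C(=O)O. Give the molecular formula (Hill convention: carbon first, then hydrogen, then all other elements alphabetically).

C11H8Br2ClNO2

Walk through each heavy atom and fill implicit hydrogens from standard valence (C 4, N 3, O 2, S 2, halogen 1):
  atom 1: Br (halogen, monovalent) → 0 H
  atom 2: C, bond orders sum to 4 (valence 4) → 0 H
  atom 3: C, bond orders sum to 4 (valence 4) → 0 H
  atom 4: Cl (halogen, monovalent) → 0 H
  atom 5: C, bond orders sum to 4 (valence 4) → 0 H
  atom 6: C, bond orders sum to 4 (valence 4) → 0 H
  atom 7: N, bond orders sum to 3 (valence 3) → 0 H
  atom 8: C, bond orders sum to 4 (valence 4) → 0 H
  atom 9: C, bond orders sum to 2 (valence 4) → 2 H
  atom 10: C, bond orders sum to 3 (valence 4) → 1 H
  atom 11: C, bond orders sum to 1 (valence 4) → 3 H
  atom 12: Br (halogen, monovalent) → 0 H
  atom 13: C, bond orders sum to 3 (valence 4) → 1 H
  atom 14: C, bond orders sum to 4 (valence 4) → 0 H
  atom 15: C, bond orders sum to 4 (valence 4) → 0 H
  atom 16: O, bond orders sum to 2 (valence 2) → 0 H
  atom 17: O, bond orders sum to 1 (valence 2) → 1 H
Totals → C:11, H:8, Br:2, Cl:1, N:1, O:2.
In Hill order: C11H8Br2ClNO2.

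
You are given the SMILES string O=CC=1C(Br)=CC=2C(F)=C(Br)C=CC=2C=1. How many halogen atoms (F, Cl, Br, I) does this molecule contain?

Halogen atoms appear at heavy-atom positions 5, 9, 11 (2×Br, 1×F).
Other groups present: 1 aldehyde.
Halogen count: 3.

3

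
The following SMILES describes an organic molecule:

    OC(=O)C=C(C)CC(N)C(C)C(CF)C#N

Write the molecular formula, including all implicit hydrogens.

C11H17FN2O2

Walk through each heavy atom and fill implicit hydrogens from standard valence (C 4, N 3, O 2, S 2, halogen 1):
  atom 1: O, bond orders sum to 1 (valence 2) → 1 H
  atom 2: C, bond orders sum to 4 (valence 4) → 0 H
  atom 3: O, bond orders sum to 2 (valence 2) → 0 H
  atom 4: C, bond orders sum to 3 (valence 4) → 1 H
  atom 5: C, bond orders sum to 4 (valence 4) → 0 H
  atom 6: C, bond orders sum to 1 (valence 4) → 3 H
  atom 7: C, bond orders sum to 2 (valence 4) → 2 H
  atom 8: C, bond orders sum to 3 (valence 4) → 1 H
  atom 9: N, bond orders sum to 1 (valence 3) → 2 H
  atom 10: C, bond orders sum to 3 (valence 4) → 1 H
  atom 11: C, bond orders sum to 1 (valence 4) → 3 H
  atom 12: C, bond orders sum to 3 (valence 4) → 1 H
  atom 13: C, bond orders sum to 2 (valence 4) → 2 H
  atom 14: F (halogen, monovalent) → 0 H
  atom 15: C, bond orders sum to 4 (valence 4) → 0 H
  atom 16: N, bond orders sum to 3 (valence 3) → 0 H
Totals → C:11, H:17, F:1, N:2, O:2.
In Hill order: C11H17FN2O2.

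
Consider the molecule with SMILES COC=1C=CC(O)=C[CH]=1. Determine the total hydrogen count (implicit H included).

8

Walk through each heavy atom and fill implicit hydrogens from standard valence (C 4, N 3, O 2, S 2, halogen 1):
  atom 1: C, bond orders sum to 1 (valence 4) → 3 H
  atom 2: O, bond orders sum to 2 (valence 2) → 0 H
  atom 3: C, bond orders sum to 4 (valence 4) → 0 H
  atom 4: C, bond orders sum to 3 (valence 4) → 1 H
  atom 5: C, bond orders sum to 3 (valence 4) → 1 H
  atom 6: C, bond orders sum to 4 (valence 4) → 0 H
  atom 7: O, bond orders sum to 1 (valence 2) → 1 H
  atom 8: C, bond orders sum to 3 (valence 4) → 1 H
  atom 9: C with explicit H count 1
Total hydrogens: 8.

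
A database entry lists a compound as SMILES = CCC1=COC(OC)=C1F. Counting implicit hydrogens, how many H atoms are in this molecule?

9

Walk through each heavy atom and fill implicit hydrogens from standard valence (C 4, N 3, O 2, S 2, halogen 1):
  atom 1: C, bond orders sum to 1 (valence 4) → 3 H
  atom 2: C, bond orders sum to 2 (valence 4) → 2 H
  atom 3: C, bond orders sum to 4 (valence 4) → 0 H
  atom 4: C, bond orders sum to 3 (valence 4) → 1 H
  atom 5: O, bond orders sum to 2 (valence 2) → 0 H
  atom 6: C, bond orders sum to 4 (valence 4) → 0 H
  atom 7: O, bond orders sum to 2 (valence 2) → 0 H
  atom 8: C, bond orders sum to 1 (valence 4) → 3 H
  atom 9: C, bond orders sum to 4 (valence 4) → 0 H
  atom 10: F (halogen, monovalent) → 0 H
Total hydrogens: 9.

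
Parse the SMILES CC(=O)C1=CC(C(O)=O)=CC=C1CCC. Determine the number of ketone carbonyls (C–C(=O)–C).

The ketone motif appears at heavy-atom position 2 in the SMILES.
Other groups present: 1 carboxylic acid.
Ketone count: 1.

1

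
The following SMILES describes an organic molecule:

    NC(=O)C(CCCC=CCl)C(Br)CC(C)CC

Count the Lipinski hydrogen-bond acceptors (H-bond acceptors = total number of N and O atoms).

N atoms: 1; O atoms: 1.
Lipinski HBA = 1 + 1 = 2.

2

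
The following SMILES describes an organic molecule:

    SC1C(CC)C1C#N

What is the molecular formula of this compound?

Walk through each heavy atom and fill implicit hydrogens from standard valence (C 4, N 3, O 2, S 2, halogen 1):
  atom 1: S, bond orders sum to 1 (valence 2) → 1 H
  atom 2: C, bond orders sum to 3 (valence 4) → 1 H
  atom 3: C, bond orders sum to 3 (valence 4) → 1 H
  atom 4: C, bond orders sum to 2 (valence 4) → 2 H
  atom 5: C, bond orders sum to 1 (valence 4) → 3 H
  atom 6: C, bond orders sum to 3 (valence 4) → 1 H
  atom 7: C, bond orders sum to 4 (valence 4) → 0 H
  atom 8: N, bond orders sum to 3 (valence 3) → 0 H
Totals → C:6, H:9, N:1, S:1.

C6H9NS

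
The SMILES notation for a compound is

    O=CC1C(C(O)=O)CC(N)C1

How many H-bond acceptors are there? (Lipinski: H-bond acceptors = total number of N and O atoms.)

N atoms: 1; O atoms: 3.
Lipinski HBA = 1 + 3 = 4.

4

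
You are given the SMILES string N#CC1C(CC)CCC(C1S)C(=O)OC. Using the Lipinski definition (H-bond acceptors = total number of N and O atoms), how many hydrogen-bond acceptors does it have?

3

N atoms: 1; O atoms: 2.
Lipinski HBA = 1 + 2 = 3.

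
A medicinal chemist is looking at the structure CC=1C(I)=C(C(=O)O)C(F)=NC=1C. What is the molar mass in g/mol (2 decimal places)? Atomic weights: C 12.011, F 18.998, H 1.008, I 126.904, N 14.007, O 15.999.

First, the molecular formula is C8H7FINO2 (counting implicit H from valence).
  C: 8 × 12.011 = 96.088
  F: 1 × 18.998 = 18.998
  H: 7 × 1.008 = 7.056
  I: 1 × 126.904 = 126.904
  N: 1 × 14.007 = 14.007
  O: 2 × 15.999 = 31.998
Sum: 8×12.011 + 1×18.998 + 7×1.008 + 1×126.904 + 1×14.007 + 2×15.999 = 295.051 → 295.05 g/mol.

295.05 g/mol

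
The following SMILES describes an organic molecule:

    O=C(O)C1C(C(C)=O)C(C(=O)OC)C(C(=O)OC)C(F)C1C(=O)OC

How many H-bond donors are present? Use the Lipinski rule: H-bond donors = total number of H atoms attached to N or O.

1

Donors: find every N or O and count the H atoms it carries.
  atom 1 (O): bond orders sum to 2 → 0 H
  atom 3 (O): bond orders sum to 1 → 1 H
  atom 8 (O): bond orders sum to 2 → 0 H
  atom 11 (O): bond orders sum to 2 → 0 H
  atom 12 (O): bond orders sum to 2 → 0 H
  atom 16 (O): bond orders sum to 2 → 0 H
  atom 17 (O): bond orders sum to 2 → 0 H
  atom 23 (O): bond orders sum to 2 → 0 H
  atom 24 (O): bond orders sum to 2 → 0 H
Lipinski HBD = 1.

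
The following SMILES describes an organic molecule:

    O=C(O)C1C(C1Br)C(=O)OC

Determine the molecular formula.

C6H7BrO4

Walk through each heavy atom and fill implicit hydrogens from standard valence (C 4, N 3, O 2, S 2, halogen 1):
  atom 1: O, bond orders sum to 2 (valence 2) → 0 H
  atom 2: C, bond orders sum to 4 (valence 4) → 0 H
  atom 3: O, bond orders sum to 1 (valence 2) → 1 H
  atom 4: C, bond orders sum to 3 (valence 4) → 1 H
  atom 5: C, bond orders sum to 3 (valence 4) → 1 H
  atom 6: C, bond orders sum to 3 (valence 4) → 1 H
  atom 7: Br (halogen, monovalent) → 0 H
  atom 8: C, bond orders sum to 4 (valence 4) → 0 H
  atom 9: O, bond orders sum to 2 (valence 2) → 0 H
  atom 10: O, bond orders sum to 2 (valence 2) → 0 H
  atom 11: C, bond orders sum to 1 (valence 4) → 3 H
Totals → C:6, H:7, Br:1, O:4.
In Hill order: C6H7BrO4.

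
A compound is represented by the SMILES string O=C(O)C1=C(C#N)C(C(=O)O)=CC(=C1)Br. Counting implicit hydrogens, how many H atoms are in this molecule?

4

Walk through each heavy atom and fill implicit hydrogens from standard valence (C 4, N 3, O 2, S 2, halogen 1):
  atom 1: O, bond orders sum to 2 (valence 2) → 0 H
  atom 2: C, bond orders sum to 4 (valence 4) → 0 H
  atom 3: O, bond orders sum to 1 (valence 2) → 1 H
  atom 4: C, bond orders sum to 4 (valence 4) → 0 H
  atom 5: C, bond orders sum to 4 (valence 4) → 0 H
  atom 6: C, bond orders sum to 4 (valence 4) → 0 H
  atom 7: N, bond orders sum to 3 (valence 3) → 0 H
  atom 8: C, bond orders sum to 4 (valence 4) → 0 H
  atom 9: C, bond orders sum to 4 (valence 4) → 0 H
  atom 10: O, bond orders sum to 2 (valence 2) → 0 H
  atom 11: O, bond orders sum to 1 (valence 2) → 1 H
  atom 12: C, bond orders sum to 3 (valence 4) → 1 H
  atom 13: C, bond orders sum to 4 (valence 4) → 0 H
  atom 14: C, bond orders sum to 3 (valence 4) → 1 H
  atom 15: Br (halogen, monovalent) → 0 H
Total hydrogens: 4.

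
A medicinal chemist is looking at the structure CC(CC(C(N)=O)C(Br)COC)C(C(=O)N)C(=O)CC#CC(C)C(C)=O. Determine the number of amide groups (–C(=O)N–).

The amide motif appears at heavy-atom positions 5, 14 in the SMILES.
Other groups present: 1 alkyne, 1 ether, 2 ketone.
Amide count: 2.

2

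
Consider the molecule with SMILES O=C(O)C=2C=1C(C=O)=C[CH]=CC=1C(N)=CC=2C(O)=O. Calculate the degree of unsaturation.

Degree of unsaturation = (number of rings) + (number of π bonds).
Ring closures in the SMILES: 2.
π bonds: 8 double bonds (each 1 DoU) → 8 DoU from unsaturation.
Total DoU = 2 + 8 = 10.

10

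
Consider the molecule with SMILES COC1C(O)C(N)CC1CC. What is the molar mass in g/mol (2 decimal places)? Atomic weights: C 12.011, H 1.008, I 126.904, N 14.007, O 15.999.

159.23 g/mol

First, the molecular formula is C8H17NO2 (counting implicit H from valence).
  C: 8 × 12.011 = 96.088
  H: 17 × 1.008 = 17.136
  N: 1 × 14.007 = 14.007
  O: 2 × 15.999 = 31.998
Sum: 8×12.011 + 17×1.008 + 1×14.007 + 2×15.999 = 159.229 → 159.23 g/mol.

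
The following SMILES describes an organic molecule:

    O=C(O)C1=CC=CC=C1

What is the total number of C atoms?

7

Count every carbon token in the SMILES (each C, including those in ring-closure positions and inside branches).
Carbon count: 7.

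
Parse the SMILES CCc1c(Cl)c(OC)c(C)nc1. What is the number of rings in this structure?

1

In SMILES, each pair of matching ring-closure digits denotes one ring-closing bond; the number of such bonds equals the number of independent rings.
Ring-closure bonds here: 1.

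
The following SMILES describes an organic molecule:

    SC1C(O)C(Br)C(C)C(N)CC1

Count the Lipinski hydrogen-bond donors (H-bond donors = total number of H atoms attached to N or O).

Donors: find every N or O and count the H atoms it carries.
  atom 4 (O): bond orders sum to 1 → 1 H
  atom 10 (N): bond orders sum to 1 → 2 H
Lipinski HBD = 3.

3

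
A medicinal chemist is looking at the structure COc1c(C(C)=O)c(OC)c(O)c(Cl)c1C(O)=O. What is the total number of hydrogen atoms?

Walk through each heavy atom and fill implicit hydrogens from standard valence (C 4, N 3, O 2, S 2, halogen 1); for lowercase aromatic atoms, an aromatic c carries 1 H when it has two neighbours and 0 H with three, and aromatic n carries 0 H:
  atom 1: C, bond orders sum to 1 (valence 4) → 3 H
  atom 2: O, bond orders sum to 2 (valence 2) → 0 H
  atom 3: aromatic c, 3 neighbours → 0 H
  atom 4: aromatic c, 3 neighbours → 0 H
  atom 5: C, bond orders sum to 4 (valence 4) → 0 H
  atom 6: C, bond orders sum to 1 (valence 4) → 3 H
  atom 7: O, bond orders sum to 2 (valence 2) → 0 H
  atom 8: aromatic c, 3 neighbours → 0 H
  atom 9: O, bond orders sum to 2 (valence 2) → 0 H
  atom 10: C, bond orders sum to 1 (valence 4) → 3 H
  atom 11: aromatic c, 3 neighbours → 0 H
  atom 12: O, bond orders sum to 1 (valence 2) → 1 H
  atom 13: aromatic c, 3 neighbours → 0 H
  atom 14: Cl (halogen, monovalent) → 0 H
  atom 15: aromatic c, 3 neighbours → 0 H
  atom 16: C, bond orders sum to 4 (valence 4) → 0 H
  atom 17: O, bond orders sum to 1 (valence 2) → 1 H
  atom 18: O, bond orders sum to 2 (valence 2) → 0 H
Total hydrogens: 11.

11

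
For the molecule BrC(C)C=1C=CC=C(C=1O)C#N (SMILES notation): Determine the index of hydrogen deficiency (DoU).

6

Degree of unsaturation = (number of rings) + (number of π bonds).
Ring closures in the SMILES: 1.
π bonds: 3 double bonds (each 1 DoU), 1 triple bond (each 2 DoU) → 5 DoU from unsaturation.
Total DoU = 1 + 5 = 6.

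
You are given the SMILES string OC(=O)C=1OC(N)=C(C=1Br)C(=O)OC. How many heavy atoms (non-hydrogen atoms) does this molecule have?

14

Every atom symbol written in the SMILES (organic subset) is one heavy atom; implicit H are not written.
Heavy atoms by element → Br:1, C:7, N:1, O:5.
Total: 14.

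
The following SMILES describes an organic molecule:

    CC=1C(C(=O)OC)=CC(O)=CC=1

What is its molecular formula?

Walk through each heavy atom and fill implicit hydrogens from standard valence (C 4, N 3, O 2, S 2, halogen 1):
  atom 1: C, bond orders sum to 1 (valence 4) → 3 H
  atom 2: C, bond orders sum to 4 (valence 4) → 0 H
  atom 3: C, bond orders sum to 4 (valence 4) → 0 H
  atom 4: C, bond orders sum to 4 (valence 4) → 0 H
  atom 5: O, bond orders sum to 2 (valence 2) → 0 H
  atom 6: O, bond orders sum to 2 (valence 2) → 0 H
  atom 7: C, bond orders sum to 1 (valence 4) → 3 H
  atom 8: C, bond orders sum to 3 (valence 4) → 1 H
  atom 9: C, bond orders sum to 4 (valence 4) → 0 H
  atom 10: O, bond orders sum to 1 (valence 2) → 1 H
  atom 11: C, bond orders sum to 3 (valence 4) → 1 H
  atom 12: C, bond orders sum to 3 (valence 4) → 1 H
Totals → C:9, H:10, O:3.
In Hill order: C9H10O3.

C9H10O3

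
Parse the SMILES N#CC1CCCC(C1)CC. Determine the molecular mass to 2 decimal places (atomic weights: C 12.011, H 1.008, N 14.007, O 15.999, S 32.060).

137.23 g/mol

First, the molecular formula is C9H15N (counting implicit H from valence).
  C: 9 × 12.011 = 108.099
  H: 15 × 1.008 = 15.120
  N: 1 × 14.007 = 14.007
Sum: 9×12.011 + 15×1.008 + 1×14.007 = 137.226 → 137.23 g/mol.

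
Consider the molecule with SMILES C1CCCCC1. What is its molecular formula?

Walk through each heavy atom and fill implicit hydrogens from standard valence (C 4, N 3, O 2, S 2, halogen 1):
  atom 1: C, bond orders sum to 2 (valence 4) → 2 H
  atom 2: C, bond orders sum to 2 (valence 4) → 2 H
  atom 3: C, bond orders sum to 2 (valence 4) → 2 H
  atom 4: C, bond orders sum to 2 (valence 4) → 2 H
  atom 5: C, bond orders sum to 2 (valence 4) → 2 H
  atom 6: C, bond orders sum to 2 (valence 4) → 2 H
Totals → C:6, H:12.

C6H12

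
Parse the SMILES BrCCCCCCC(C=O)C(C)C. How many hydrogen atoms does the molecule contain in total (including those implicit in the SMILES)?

Walk through each heavy atom and fill implicit hydrogens from standard valence (C 4, N 3, O 2, S 2, halogen 1):
  atom 1: Br (halogen, monovalent) → 0 H
  atom 2: C, bond orders sum to 2 (valence 4) → 2 H
  atom 3: C, bond orders sum to 2 (valence 4) → 2 H
  atom 4: C, bond orders sum to 2 (valence 4) → 2 H
  atom 5: C, bond orders sum to 2 (valence 4) → 2 H
  atom 6: C, bond orders sum to 2 (valence 4) → 2 H
  atom 7: C, bond orders sum to 2 (valence 4) → 2 H
  atom 8: C, bond orders sum to 3 (valence 4) → 1 H
  atom 9: C, bond orders sum to 3 (valence 4) → 1 H
  atom 10: O, bond orders sum to 2 (valence 2) → 0 H
  atom 11: C, bond orders sum to 3 (valence 4) → 1 H
  atom 12: C, bond orders sum to 1 (valence 4) → 3 H
  atom 13: C, bond orders sum to 1 (valence 4) → 3 H
Total hydrogens: 21.

21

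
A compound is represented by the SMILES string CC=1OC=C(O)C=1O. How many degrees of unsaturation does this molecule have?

Degree of unsaturation = (number of rings) + (number of π bonds).
Ring closures in the SMILES: 1.
π bonds: 2 double bonds (each 1 DoU) → 2 DoU from unsaturation.
Total DoU = 1 + 2 = 3.

3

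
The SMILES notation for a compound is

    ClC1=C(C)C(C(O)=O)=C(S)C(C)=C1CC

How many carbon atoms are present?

Count every carbon token in the SMILES (each C, including those in ring-closure positions and inside branches).
Carbon count: 11.

11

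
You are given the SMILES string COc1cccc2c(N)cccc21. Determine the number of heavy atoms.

Every atom symbol written in the SMILES (organic subset) is one heavy atom; implicit H are not written.
Heavy atoms by element → C:11, N:1, O:1.
Total: 13.

13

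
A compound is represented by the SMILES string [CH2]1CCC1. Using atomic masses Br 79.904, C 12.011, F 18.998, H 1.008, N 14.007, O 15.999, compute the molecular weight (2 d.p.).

56.11 g/mol

First, the molecular formula is C4H8 (counting implicit H from valence).
  C: 4 × 12.011 = 48.044
  H: 8 × 1.008 = 8.064
Sum: 4×12.011 + 8×1.008 = 56.108 → 56.11 g/mol.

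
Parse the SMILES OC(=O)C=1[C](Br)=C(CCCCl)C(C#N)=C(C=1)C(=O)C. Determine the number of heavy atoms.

19

Every atom symbol written in the SMILES (organic subset) is one heavy atom; implicit H are not written.
Heavy atoms by element → Br:1, C:13, Cl:1, N:1, O:3.
Total: 19.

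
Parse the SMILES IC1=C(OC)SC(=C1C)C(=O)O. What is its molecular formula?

Walk through each heavy atom and fill implicit hydrogens from standard valence (C 4, N 3, O 2, S 2, halogen 1):
  atom 1: I (halogen, monovalent) → 0 H
  atom 2: C, bond orders sum to 4 (valence 4) → 0 H
  atom 3: C, bond orders sum to 4 (valence 4) → 0 H
  atom 4: O, bond orders sum to 2 (valence 2) → 0 H
  atom 5: C, bond orders sum to 1 (valence 4) → 3 H
  atom 6: S, bond orders sum to 2 (valence 2) → 0 H
  atom 7: C, bond orders sum to 4 (valence 4) → 0 H
  atom 8: C, bond orders sum to 4 (valence 4) → 0 H
  atom 9: C, bond orders sum to 1 (valence 4) → 3 H
  atom 10: C, bond orders sum to 4 (valence 4) → 0 H
  atom 11: O, bond orders sum to 2 (valence 2) → 0 H
  atom 12: O, bond orders sum to 1 (valence 2) → 1 H
Totals → C:7, H:7, I:1, O:3, S:1.

C7H7IO3S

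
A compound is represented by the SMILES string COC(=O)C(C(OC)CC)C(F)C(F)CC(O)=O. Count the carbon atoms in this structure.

11

Count every carbon token in the SMILES (each C, including those in ring-closure positions and inside branches).
Carbon count: 11.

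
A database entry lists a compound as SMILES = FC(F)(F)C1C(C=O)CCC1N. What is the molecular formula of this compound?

C7H10F3NO

Walk through each heavy atom and fill implicit hydrogens from standard valence (C 4, N 3, O 2, S 2, halogen 1):
  atom 1: F (halogen, monovalent) → 0 H
  atom 2: C, bond orders sum to 4 (valence 4) → 0 H
  atom 3: F (halogen, monovalent) → 0 H
  atom 4: F (halogen, monovalent) → 0 H
  atom 5: C, bond orders sum to 3 (valence 4) → 1 H
  atom 6: C, bond orders sum to 3 (valence 4) → 1 H
  atom 7: C, bond orders sum to 3 (valence 4) → 1 H
  atom 8: O, bond orders sum to 2 (valence 2) → 0 H
  atom 9: C, bond orders sum to 2 (valence 4) → 2 H
  atom 10: C, bond orders sum to 2 (valence 4) → 2 H
  atom 11: C, bond orders sum to 3 (valence 4) → 1 H
  atom 12: N, bond orders sum to 1 (valence 3) → 2 H
Totals → C:7, H:10, F:3, N:1, O:1.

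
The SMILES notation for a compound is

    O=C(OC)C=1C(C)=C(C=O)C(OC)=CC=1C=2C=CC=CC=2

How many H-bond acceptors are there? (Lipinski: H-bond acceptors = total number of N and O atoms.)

N atoms: 0; O atoms: 4.
Lipinski HBA = 0 + 4 = 4.

4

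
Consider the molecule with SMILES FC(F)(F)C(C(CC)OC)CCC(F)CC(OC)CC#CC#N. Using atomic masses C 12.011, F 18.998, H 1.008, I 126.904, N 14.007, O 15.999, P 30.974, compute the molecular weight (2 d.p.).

337.36 g/mol

First, the molecular formula is C16H23F4NO2 (counting implicit H from valence).
  C: 16 × 12.011 = 192.176
  F: 4 × 18.998 = 75.992
  H: 23 × 1.008 = 23.184
  N: 1 × 14.007 = 14.007
  O: 2 × 15.999 = 31.998
Sum: 16×12.011 + 4×18.998 + 23×1.008 + 1×14.007 + 2×15.999 = 337.357 → 337.36 g/mol.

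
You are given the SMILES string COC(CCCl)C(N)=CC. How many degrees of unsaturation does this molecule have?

1

Degree of unsaturation = (number of rings) + (number of π bonds).
Ring closures in the SMILES: 0.
π bonds: 1 double bond (each 1 DoU) → 1 DoU from unsaturation.
Total DoU = 0 + 1 = 1.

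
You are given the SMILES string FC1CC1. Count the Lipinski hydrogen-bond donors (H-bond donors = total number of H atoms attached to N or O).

Donors: find every N or O and count the H atoms it carries.
  (no N or O atoms present)
Lipinski HBD = 0.

0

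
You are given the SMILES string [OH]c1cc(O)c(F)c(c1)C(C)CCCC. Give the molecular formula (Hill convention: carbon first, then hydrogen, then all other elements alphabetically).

C12H17FO2

Walk through each heavy atom and fill implicit hydrogens from standard valence (C 4, N 3, O 2, S 2, halogen 1); for lowercase aromatic atoms, an aromatic c carries 1 H when it has two neighbours and 0 H with three, and aromatic n carries 0 H:
  atom 1: O with explicit H count 1
  atom 2: aromatic c, 3 neighbours → 0 H
  atom 3: aromatic c, 2 neighbours → 1 H
  atom 4: aromatic c, 3 neighbours → 0 H
  atom 5: O, bond orders sum to 1 (valence 2) → 1 H
  atom 6: aromatic c, 3 neighbours → 0 H
  atom 7: F (halogen, monovalent) → 0 H
  atom 8: aromatic c, 3 neighbours → 0 H
  atom 9: aromatic c, 2 neighbours → 1 H
  atom 10: C, bond orders sum to 3 (valence 4) → 1 H
  atom 11: C, bond orders sum to 1 (valence 4) → 3 H
  atom 12: C, bond orders sum to 2 (valence 4) → 2 H
  atom 13: C, bond orders sum to 2 (valence 4) → 2 H
  atom 14: C, bond orders sum to 2 (valence 4) → 2 H
  atom 15: C, bond orders sum to 1 (valence 4) → 3 H
Totals → C:12, H:17, F:1, O:2.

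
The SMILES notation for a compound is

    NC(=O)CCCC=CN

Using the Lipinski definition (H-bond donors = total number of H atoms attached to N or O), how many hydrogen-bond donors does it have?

4

Donors: find every N or O and count the H atoms it carries.
  atom 1 (N): bond orders sum to 1 → 2 H
  atom 3 (O): bond orders sum to 2 → 0 H
  atom 9 (N): bond orders sum to 1 → 2 H
Lipinski HBD = 4.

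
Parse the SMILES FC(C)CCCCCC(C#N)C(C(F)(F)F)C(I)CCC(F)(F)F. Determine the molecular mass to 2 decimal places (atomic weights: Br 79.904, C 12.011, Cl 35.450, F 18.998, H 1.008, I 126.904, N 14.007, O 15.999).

475.23 g/mol

First, the molecular formula is C15H21F7IN (counting implicit H from valence).
  C: 15 × 12.011 = 180.165
  F: 7 × 18.998 = 132.986
  H: 21 × 1.008 = 21.168
  I: 1 × 126.904 = 126.904
  N: 1 × 14.007 = 14.007
Sum: 15×12.011 + 7×18.998 + 21×1.008 + 1×126.904 + 1×14.007 = 475.230 → 475.23 g/mol.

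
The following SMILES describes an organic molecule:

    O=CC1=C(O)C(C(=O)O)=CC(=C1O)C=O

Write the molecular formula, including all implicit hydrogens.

Walk through each heavy atom and fill implicit hydrogens from standard valence (C 4, N 3, O 2, S 2, halogen 1):
  atom 1: O, bond orders sum to 2 (valence 2) → 0 H
  atom 2: C, bond orders sum to 3 (valence 4) → 1 H
  atom 3: C, bond orders sum to 4 (valence 4) → 0 H
  atom 4: C, bond orders sum to 4 (valence 4) → 0 H
  atom 5: O, bond orders sum to 1 (valence 2) → 1 H
  atom 6: C, bond orders sum to 4 (valence 4) → 0 H
  atom 7: C, bond orders sum to 4 (valence 4) → 0 H
  atom 8: O, bond orders sum to 2 (valence 2) → 0 H
  atom 9: O, bond orders sum to 1 (valence 2) → 1 H
  atom 10: C, bond orders sum to 3 (valence 4) → 1 H
  atom 11: C, bond orders sum to 4 (valence 4) → 0 H
  atom 12: C, bond orders sum to 4 (valence 4) → 0 H
  atom 13: O, bond orders sum to 1 (valence 2) → 1 H
  atom 14: C, bond orders sum to 3 (valence 4) → 1 H
  atom 15: O, bond orders sum to 2 (valence 2) → 0 H
Totals → C:9, H:6, O:6.
In Hill order: C9H6O6.

C9H6O6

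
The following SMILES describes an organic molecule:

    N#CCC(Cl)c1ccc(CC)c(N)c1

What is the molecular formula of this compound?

C11H13ClN2

Walk through each heavy atom and fill implicit hydrogens from standard valence (C 4, N 3, O 2, S 2, halogen 1); for lowercase aromatic atoms, an aromatic c carries 1 H when it has two neighbours and 0 H with three, and aromatic n carries 0 H:
  atom 1: N, bond orders sum to 3 (valence 3) → 0 H
  atom 2: C, bond orders sum to 4 (valence 4) → 0 H
  atom 3: C, bond orders sum to 2 (valence 4) → 2 H
  atom 4: C, bond orders sum to 3 (valence 4) → 1 H
  atom 5: Cl (halogen, monovalent) → 0 H
  atom 6: aromatic c, 3 neighbours → 0 H
  atom 7: aromatic c, 2 neighbours → 1 H
  atom 8: aromatic c, 2 neighbours → 1 H
  atom 9: aromatic c, 3 neighbours → 0 H
  atom 10: C, bond orders sum to 2 (valence 4) → 2 H
  atom 11: C, bond orders sum to 1 (valence 4) → 3 H
  atom 12: aromatic c, 3 neighbours → 0 H
  atom 13: N, bond orders sum to 1 (valence 3) → 2 H
  atom 14: aromatic c, 2 neighbours → 1 H
Totals → C:11, H:13, Cl:1, N:2.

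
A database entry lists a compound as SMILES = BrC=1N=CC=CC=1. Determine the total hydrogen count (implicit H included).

Walk through each heavy atom and fill implicit hydrogens from standard valence (C 4, N 3, O 2, S 2, halogen 1):
  atom 1: Br (halogen, monovalent) → 0 H
  atom 2: C, bond orders sum to 4 (valence 4) → 0 H
  atom 3: N, bond orders sum to 3 (valence 3) → 0 H
  atom 4: C, bond orders sum to 3 (valence 4) → 1 H
  atom 5: C, bond orders sum to 3 (valence 4) → 1 H
  atom 6: C, bond orders sum to 3 (valence 4) → 1 H
  atom 7: C, bond orders sum to 3 (valence 4) → 1 H
Total hydrogens: 4.

4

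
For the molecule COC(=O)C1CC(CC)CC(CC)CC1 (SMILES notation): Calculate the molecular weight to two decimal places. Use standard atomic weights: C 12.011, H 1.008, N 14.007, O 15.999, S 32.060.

First, the molecular formula is C13H24O2 (counting implicit H from valence).
  C: 13 × 12.011 = 156.143
  H: 24 × 1.008 = 24.192
  O: 2 × 15.999 = 31.998
Sum: 13×12.011 + 24×1.008 + 2×15.999 = 212.333 → 212.33 g/mol.

212.33 g/mol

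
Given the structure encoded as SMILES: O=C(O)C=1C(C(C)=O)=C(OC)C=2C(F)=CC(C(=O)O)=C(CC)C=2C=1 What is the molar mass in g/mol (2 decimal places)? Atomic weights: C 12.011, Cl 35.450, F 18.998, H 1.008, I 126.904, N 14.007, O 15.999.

334.30 g/mol

First, the molecular formula is C17H15FO6 (counting implicit H from valence).
  C: 17 × 12.011 = 204.187
  F: 1 × 18.998 = 18.998
  H: 15 × 1.008 = 15.120
  O: 6 × 15.999 = 95.994
Sum: 17×12.011 + 1×18.998 + 15×1.008 + 6×15.999 = 334.299 → 334.30 g/mol.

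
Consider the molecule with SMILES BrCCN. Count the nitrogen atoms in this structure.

1

Scan the SMILES for N atoms (remember two-letter symbols like Cl and Br are single atoms).
Nitrogen count: 1.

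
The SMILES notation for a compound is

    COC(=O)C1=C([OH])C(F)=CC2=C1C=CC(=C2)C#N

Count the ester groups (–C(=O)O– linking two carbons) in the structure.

The ester motif appears at heavy-atom position 3 in the SMILES.
Other groups present: 1 hydroxyl, 1 nitrile.
Ester count: 1.

1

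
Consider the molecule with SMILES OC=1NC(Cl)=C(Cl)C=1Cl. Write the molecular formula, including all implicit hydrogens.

Walk through each heavy atom and fill implicit hydrogens from standard valence (C 4, N 3, O 2, S 2, halogen 1):
  atom 1: O, bond orders sum to 1 (valence 2) → 1 H
  atom 2: C, bond orders sum to 4 (valence 4) → 0 H
  atom 3: N, bond orders sum to 2 (valence 3) → 1 H
  atom 4: C, bond orders sum to 4 (valence 4) → 0 H
  atom 5: Cl (halogen, monovalent) → 0 H
  atom 6: C, bond orders sum to 4 (valence 4) → 0 H
  atom 7: Cl (halogen, monovalent) → 0 H
  atom 8: C, bond orders sum to 4 (valence 4) → 0 H
  atom 9: Cl (halogen, monovalent) → 0 H
Totals → C:4, H:2, Cl:3, N:1, O:1.
In Hill order: C4H2Cl3NO.

C4H2Cl3NO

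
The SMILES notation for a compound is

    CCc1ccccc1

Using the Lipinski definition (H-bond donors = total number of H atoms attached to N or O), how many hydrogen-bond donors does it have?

Donors: find every N or O and count the H atoms it carries.
  (no N or O atoms present)
Lipinski HBD = 0.

0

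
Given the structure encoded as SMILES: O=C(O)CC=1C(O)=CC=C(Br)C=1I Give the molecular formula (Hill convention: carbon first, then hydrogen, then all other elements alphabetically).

Walk through each heavy atom and fill implicit hydrogens from standard valence (C 4, N 3, O 2, S 2, halogen 1):
  atom 1: O, bond orders sum to 2 (valence 2) → 0 H
  atom 2: C, bond orders sum to 4 (valence 4) → 0 H
  atom 3: O, bond orders sum to 1 (valence 2) → 1 H
  atom 4: C, bond orders sum to 2 (valence 4) → 2 H
  atom 5: C, bond orders sum to 4 (valence 4) → 0 H
  atom 6: C, bond orders sum to 4 (valence 4) → 0 H
  atom 7: O, bond orders sum to 1 (valence 2) → 1 H
  atom 8: C, bond orders sum to 3 (valence 4) → 1 H
  atom 9: C, bond orders sum to 3 (valence 4) → 1 H
  atom 10: C, bond orders sum to 4 (valence 4) → 0 H
  atom 11: Br (halogen, monovalent) → 0 H
  atom 12: C, bond orders sum to 4 (valence 4) → 0 H
  atom 13: I (halogen, monovalent) → 0 H
Totals → C:8, H:6, Br:1, I:1, O:3.
In Hill order: C8H6BrIO3.

C8H6BrIO3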